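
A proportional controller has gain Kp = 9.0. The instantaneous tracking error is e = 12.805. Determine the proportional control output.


u_P = Kp * e = 9.0 * 12.805 = 115.2450

115.2450


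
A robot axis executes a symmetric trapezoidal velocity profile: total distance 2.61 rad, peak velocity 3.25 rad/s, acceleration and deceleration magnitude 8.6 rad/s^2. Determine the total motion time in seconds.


t_acc = v/a = 3.25/8.6 = 0.377907 s
d_acc = v^2/(2a) = 0.614099 rad (each ramp)
d_cruise = 2.61 - 2*0.614099 = 1.381802 rad
t_cruise = 1.381802/3.25 = 0.425170 s
t_total = 2*0.377907 + 0.425170 = 1.1810

1.1810 s


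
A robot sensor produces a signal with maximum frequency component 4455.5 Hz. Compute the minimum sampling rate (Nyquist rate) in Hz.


f_s,min = 2*f_max = 2*4455.5 = 8911.0000

8911.0000 Hz


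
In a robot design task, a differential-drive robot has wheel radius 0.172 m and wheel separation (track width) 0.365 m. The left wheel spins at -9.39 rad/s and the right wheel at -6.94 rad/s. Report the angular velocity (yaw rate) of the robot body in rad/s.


omega = r*(wR - wL)/L = 0.172*(-6.94 - (-9.39))/0.365 = 1.1545

1.1545 rad/s


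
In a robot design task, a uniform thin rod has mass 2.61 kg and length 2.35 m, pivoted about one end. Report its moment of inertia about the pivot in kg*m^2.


I = (1/3)*m*L^2 = (1/3)*2.61*2.35^2 = 4.8046

4.8046 kg*m^2


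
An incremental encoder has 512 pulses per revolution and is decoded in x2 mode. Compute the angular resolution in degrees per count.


resolution = 360 / (PPR * 2) = 360 / 1024 = 0.3516

0.3516 degrees


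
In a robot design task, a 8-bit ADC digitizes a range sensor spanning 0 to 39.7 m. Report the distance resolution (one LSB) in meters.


res = range / 2^n = 39.7/2^8 = 39.7/256 = 0.1551

0.1551 m


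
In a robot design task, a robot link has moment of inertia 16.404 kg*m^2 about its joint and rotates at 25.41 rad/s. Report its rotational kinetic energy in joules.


KE = (1/2)*I*omega^2 = 0.5*16.404*25.41^2 = 5295.7698

5295.7698 J


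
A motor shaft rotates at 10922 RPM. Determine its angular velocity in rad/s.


omega = 10922 * 2*pi/60 = 1143.7492

1143.7492 rad/s


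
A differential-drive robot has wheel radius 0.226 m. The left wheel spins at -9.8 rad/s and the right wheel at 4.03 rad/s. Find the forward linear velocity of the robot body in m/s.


v = r*(wR + wL)/2 = 0.226*(4.03 + -9.8)/2 = -0.6520

-0.6520 m/s


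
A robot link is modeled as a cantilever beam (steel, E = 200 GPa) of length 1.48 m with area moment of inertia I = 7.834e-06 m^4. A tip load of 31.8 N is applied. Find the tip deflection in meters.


delta = F*L^3/(3*E*I) = 31.8*1.48^3/(3*2.000e+11*7.834e-06)
      = 103.0889856/4700400 = 2.1932e-05

2.1932e-05 m


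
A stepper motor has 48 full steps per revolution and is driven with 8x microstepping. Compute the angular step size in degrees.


step = 360/(48*8) = 360/384 = 0.9375

0.9375 degrees


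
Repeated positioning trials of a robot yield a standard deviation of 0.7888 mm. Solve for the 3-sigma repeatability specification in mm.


repeatability = 3*sigma = 3*0.7888 = 2.3664

2.3664 mm


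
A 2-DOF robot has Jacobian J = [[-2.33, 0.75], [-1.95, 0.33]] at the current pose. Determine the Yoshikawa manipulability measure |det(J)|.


det(J) = -2.33*0.33 - (0.75)*(-1.95) = 0.6936
|det(J)| = 0.6936

0.6936


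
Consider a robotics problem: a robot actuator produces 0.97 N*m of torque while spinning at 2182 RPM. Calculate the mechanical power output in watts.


omega = 2182 * 2*pi/60 = 228.498506 rad/s
P = tau * omega = 0.97 * 228.498506 = 221.6436

221.6436 W


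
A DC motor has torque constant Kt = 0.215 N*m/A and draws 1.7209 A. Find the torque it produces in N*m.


tau = Kt * I = 0.215*1.7209 = 0.3700

0.3700 N*m


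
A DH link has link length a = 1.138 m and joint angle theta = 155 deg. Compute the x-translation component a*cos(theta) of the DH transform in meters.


a*cos(theta) = 1.138*cos(155 deg) = -1.0314

-1.0314 m


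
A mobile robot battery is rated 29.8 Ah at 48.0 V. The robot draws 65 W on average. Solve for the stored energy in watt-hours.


E = capacity * V = 29.8*48.0 = 1430.4000

1430.4000 Wh


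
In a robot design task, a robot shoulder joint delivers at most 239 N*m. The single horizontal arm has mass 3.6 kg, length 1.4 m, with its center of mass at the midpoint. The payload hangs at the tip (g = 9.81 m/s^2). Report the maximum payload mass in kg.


tau_arm = m_arm*g*(L/2) = 3.6*9.81*1.4/2 = 24.7212 N*m
tau_payload = tau_max - tau_arm = 239 - 24.7212 = 214.2788
m_payload = tau_payload / (g*L) = 214.2788 / (9.81*1.4) = 15.6021

15.6021 kg


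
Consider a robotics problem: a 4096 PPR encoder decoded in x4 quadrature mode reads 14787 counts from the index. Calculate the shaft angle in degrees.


angle = counts * 360 / (PPR*4) = 14787 * 360 / 16384 = 324.9097

324.9097 degrees


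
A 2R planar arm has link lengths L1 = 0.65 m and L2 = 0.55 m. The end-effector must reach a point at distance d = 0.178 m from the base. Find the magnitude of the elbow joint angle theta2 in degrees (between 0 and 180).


cos(th2) = (d^2 - L1^2 - L2^2)/(2*L1*L2) = (0.178^2 - 0.65^2 - 0.55^2)/(2*0.65*0.55) = -0.96967273
th2 = acos(-0.96967273) = 165.8532 deg

165.8532 degrees


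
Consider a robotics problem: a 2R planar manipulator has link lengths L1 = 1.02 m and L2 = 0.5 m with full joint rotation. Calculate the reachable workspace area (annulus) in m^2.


r_max = L1 + L2 = 1.5200, r_min = |L1 - L2| = 0.5200
A = pi*(r_max^2 - r_min^2) = pi*(2.3104 - 0.2704) = 6.4088

6.4088 m^2


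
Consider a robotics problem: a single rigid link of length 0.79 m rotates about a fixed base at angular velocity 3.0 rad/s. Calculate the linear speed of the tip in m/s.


v = L*omega = 0.79 * 3.0 = 2.3700

2.3700 m/s


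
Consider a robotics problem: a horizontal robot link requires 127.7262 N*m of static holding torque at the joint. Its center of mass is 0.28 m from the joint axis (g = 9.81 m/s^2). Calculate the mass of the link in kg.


m = tau / (g*L) = 127.7262 / (9.81 * 0.28) = 46.5000

46.5000 kg


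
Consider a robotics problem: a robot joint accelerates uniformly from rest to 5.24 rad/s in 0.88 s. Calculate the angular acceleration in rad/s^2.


alpha = delta_omega / t = 5.24 / 0.88 = 5.9545

5.9545 rad/s^2


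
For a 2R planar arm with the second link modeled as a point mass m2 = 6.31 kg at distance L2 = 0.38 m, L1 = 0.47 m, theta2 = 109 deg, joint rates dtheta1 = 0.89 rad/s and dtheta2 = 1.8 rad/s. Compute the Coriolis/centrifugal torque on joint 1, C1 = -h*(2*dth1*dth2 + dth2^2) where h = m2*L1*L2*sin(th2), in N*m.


h = m2*L1*L2*sin(th2) = 6.31*0.47*0.38*sin(109 deg) = 1.065567
C1 = -h*(2*0.89*1.8 + 1.8^2) = -1.065567*6.4440 = -6.8665

-6.8665 N*m


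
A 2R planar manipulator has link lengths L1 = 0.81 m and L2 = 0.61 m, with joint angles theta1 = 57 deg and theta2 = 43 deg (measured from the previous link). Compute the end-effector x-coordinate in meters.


x = L1*cos(th1) + L2*cos(th1+th2) = 0.81*cos(57 deg) + 0.61*cos(100 deg) = 0.3352

0.3352 m


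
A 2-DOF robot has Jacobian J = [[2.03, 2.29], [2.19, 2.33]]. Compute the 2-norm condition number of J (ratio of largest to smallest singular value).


JJ^T eigenvalues: trace(JJ^T) = 19.5900, det(JJ^T) = det(J)^2 = 0.08133904
s_max^2 = (19.5900 + sqrt(383.44274384))/2 = 19.58584705
s_min^2 = (19.5900 - sqrt(383.44274384))/2 = 0.00415295
kappa = s_max/s_min = sqrt(19.58584705/0.00415295) = 68.6741

68.6741


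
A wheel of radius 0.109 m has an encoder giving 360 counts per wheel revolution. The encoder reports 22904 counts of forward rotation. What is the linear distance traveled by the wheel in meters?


revs = 22904/360 = 63.622222
d = revs * 2*pi*r = 63.622222 * 2*pi*0.109 = 43.5728

43.5728 m


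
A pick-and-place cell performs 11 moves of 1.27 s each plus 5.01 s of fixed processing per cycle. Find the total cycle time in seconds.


T = 11*1.27 + 5.01 = 18.9800

18.9800 s


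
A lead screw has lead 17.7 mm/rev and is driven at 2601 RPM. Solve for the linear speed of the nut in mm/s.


v = lead * (RPM/60) = 17.7*2601/60 = 767.2950

767.2950 mm/s


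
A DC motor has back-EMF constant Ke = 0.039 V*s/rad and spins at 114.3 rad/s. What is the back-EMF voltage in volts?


V_emf = Ke * omega = 0.039*114.3 = 4.4577

4.4577 V


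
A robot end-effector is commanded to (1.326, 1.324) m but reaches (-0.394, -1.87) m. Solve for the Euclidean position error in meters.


dx = -0.394 - (1.326) = -1.7200, dy = -1.87 - (1.324) = -3.1940
err = sqrt(2.958400 + 10.201636) = 3.6277

3.6277 m


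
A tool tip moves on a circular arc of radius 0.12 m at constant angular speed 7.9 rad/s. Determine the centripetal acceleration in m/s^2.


a_c = omega^2 * r = 7.9^2 * 0.12 = 7.4892

7.4892 m/s^2


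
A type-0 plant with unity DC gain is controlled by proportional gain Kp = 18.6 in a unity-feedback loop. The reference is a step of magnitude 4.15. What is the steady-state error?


e_ss = R/(1 + Kp) = 4.15/(1 + 18.6) = 4.15/19.6000 = 0.2117

0.2117


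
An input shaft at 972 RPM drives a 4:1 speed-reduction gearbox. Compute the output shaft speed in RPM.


omega_out = omega_in / N = 972 / 4 = 243.0000

243.0000 RPM


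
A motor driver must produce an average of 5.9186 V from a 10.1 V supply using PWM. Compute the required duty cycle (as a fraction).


D = V_avg/V_supply = 5.9186/10.1 = 0.5860

0.5860


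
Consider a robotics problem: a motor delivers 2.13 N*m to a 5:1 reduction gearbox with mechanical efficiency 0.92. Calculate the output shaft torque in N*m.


tau_out = tau_in * N * eta = 2.13 * 5 * 0.92 = 9.7980

9.7980 N*m


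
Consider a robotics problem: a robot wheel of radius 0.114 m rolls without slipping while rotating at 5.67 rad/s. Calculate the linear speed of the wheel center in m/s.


v = omega * r = 5.67 * 0.114 = 0.6464

0.6464 m/s


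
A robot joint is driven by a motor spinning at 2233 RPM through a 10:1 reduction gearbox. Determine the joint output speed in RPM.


omega_joint = omega_motor / N = 2233 / 10 = 223.3000

223.3000 RPM


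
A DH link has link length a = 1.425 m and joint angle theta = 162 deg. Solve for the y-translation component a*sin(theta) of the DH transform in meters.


a*sin(theta) = 1.425*sin(162 deg) = 0.4403

0.4403 m


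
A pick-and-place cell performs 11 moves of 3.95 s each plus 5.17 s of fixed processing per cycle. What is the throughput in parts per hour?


T_cycle = 11*3.95 + 5.17 = 48.6200 s
rate = 3600/T = 74.0436

74.0436 parts/hour


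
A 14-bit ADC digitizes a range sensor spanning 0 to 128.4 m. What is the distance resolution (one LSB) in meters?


res = range / 2^n = 128.4/2^14 = 128.4/16384 = 0.0078

0.0078 m


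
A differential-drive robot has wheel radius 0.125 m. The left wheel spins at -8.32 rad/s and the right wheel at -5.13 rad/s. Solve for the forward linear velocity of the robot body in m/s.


v = r*(wR + wL)/2 = 0.125*(-5.13 + -8.32)/2 = -0.8406

-0.8406 m/s


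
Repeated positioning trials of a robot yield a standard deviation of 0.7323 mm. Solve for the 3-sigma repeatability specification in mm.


repeatability = 3*sigma = 3*0.7323 = 2.1969

2.1969 mm


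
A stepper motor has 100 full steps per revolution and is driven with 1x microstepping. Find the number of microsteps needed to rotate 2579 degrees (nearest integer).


step_size = 360/(100*1) = 360/100 = 3.600000 deg
n = 2579/(360/100) = 2579*100/360 = 716.3889 -> 716

716 steps


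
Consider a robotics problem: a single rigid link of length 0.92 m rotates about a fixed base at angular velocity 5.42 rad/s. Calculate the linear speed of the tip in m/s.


v = L*omega = 0.92 * 5.42 = 4.9864

4.9864 m/s


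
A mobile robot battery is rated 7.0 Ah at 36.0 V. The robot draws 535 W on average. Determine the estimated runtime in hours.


E = 7.0*36.0 = 252.0000 Wh
t = E/P = 252.0000/535 = 0.4710

0.4710 hours


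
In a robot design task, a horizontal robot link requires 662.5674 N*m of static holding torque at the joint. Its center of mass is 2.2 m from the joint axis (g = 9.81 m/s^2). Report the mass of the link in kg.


m = tau / (g*L) = 662.5674 / (9.81 * 2.2) = 30.7000

30.7000 kg


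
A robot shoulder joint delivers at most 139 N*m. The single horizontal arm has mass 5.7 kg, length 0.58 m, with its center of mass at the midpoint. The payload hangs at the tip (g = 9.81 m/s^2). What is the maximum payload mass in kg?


tau_arm = m_arm*g*(L/2) = 5.7*9.81*0.58/2 = 16.2159 N*m
tau_payload = tau_max - tau_arm = 139 - 16.2159 = 122.7841
m_payload = tau_payload / (g*L) = 122.7841 / (9.81*0.58) = 21.5797

21.5797 kg


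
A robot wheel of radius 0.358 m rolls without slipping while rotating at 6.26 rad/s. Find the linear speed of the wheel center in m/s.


v = omega * r = 6.26 * 0.358 = 2.2411

2.2411 m/s


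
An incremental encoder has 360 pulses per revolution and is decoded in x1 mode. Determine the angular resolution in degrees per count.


resolution = 360 / (PPR * 1) = 360 / 360 = 1.0000

1.0000 degrees


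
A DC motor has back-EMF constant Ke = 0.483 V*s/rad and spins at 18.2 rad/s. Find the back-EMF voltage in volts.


V_emf = Ke * omega = 0.483*18.2 = 8.7906

8.7906 V


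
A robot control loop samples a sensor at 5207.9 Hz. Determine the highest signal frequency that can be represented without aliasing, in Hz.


f_max = f_s/2 = 5207.9/2 = 2603.9500

2603.9500 Hz


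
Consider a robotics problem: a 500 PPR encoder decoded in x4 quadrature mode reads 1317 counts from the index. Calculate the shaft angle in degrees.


angle = counts * 360 / (PPR*4) = 1317 * 360 / 2000 = 237.0600

237.0600 degrees


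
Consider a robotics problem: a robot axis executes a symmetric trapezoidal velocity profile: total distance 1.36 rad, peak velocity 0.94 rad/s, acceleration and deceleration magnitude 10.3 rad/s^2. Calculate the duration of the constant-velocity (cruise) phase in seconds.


t_acc = v/a = 0.091262 s, d_acc = v^2/(2a) = 0.042893 rad each
d_cruise = 1.36 - 2*0.042893 = 1.274214 rad
t_cruise = d_cruise/v = 1.274214/0.94 = 1.3555

1.3555 s


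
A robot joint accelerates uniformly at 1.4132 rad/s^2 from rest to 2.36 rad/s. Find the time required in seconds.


t = delta_omega / alpha = 2.36 / 1.4132 = 1.6700

1.6700 s


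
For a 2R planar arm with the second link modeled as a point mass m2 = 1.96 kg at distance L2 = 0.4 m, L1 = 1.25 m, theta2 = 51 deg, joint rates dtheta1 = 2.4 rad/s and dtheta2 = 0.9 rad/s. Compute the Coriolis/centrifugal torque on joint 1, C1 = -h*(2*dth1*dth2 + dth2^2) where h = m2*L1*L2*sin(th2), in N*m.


h = m2*L1*L2*sin(th2) = 1.96*1.25*0.4*sin(51 deg) = 0.761603
C1 = -h*(2*2.4*0.9 + 0.9^2) = -0.761603*5.1300 = -3.9070

-3.9070 N*m


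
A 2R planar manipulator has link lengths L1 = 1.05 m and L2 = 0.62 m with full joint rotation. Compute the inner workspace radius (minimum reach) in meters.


r_min = |L1 - L2| = |1.05 - 0.62| = 0.4300

0.4300 m


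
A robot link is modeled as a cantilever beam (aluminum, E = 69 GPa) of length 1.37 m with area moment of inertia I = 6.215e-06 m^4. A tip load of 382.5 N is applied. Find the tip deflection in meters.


delta = F*L^3/(3*E*I) = 382.5*1.37^3/(3*6.900e+10*6.215e-06)
      = 983.5425225/1286505 = 7.6451e-04

7.6451e-04 m


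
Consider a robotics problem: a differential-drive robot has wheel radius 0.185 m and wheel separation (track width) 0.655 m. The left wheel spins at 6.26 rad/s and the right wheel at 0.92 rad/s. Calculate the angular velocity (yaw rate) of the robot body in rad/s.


omega = r*(wR - wL)/L = 0.185*(0.92 - (6.26))/0.655 = -1.5082

-1.5082 rad/s


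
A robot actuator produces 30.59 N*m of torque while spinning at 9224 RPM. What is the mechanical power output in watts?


omega = 9224 * 2*pi/60 = 965.935021 rad/s
P = tau * omega = 30.59 * 965.935021 = 29547.9523

29547.9523 W


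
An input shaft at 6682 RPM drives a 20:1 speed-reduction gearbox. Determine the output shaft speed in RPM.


omega_out = omega_in / N = 6682 / 20 = 334.1000

334.1000 RPM


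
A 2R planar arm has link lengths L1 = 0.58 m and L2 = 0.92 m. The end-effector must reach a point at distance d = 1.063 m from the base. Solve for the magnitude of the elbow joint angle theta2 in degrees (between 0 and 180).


cos(th2) = (d^2 - L1^2 - L2^2)/(2*L1*L2) = (1.063^2 - 0.58^2 - 0.92^2)/(2*0.58*0.92) = -0.04950431
th2 = acos(-0.04950431) = 92.8375 deg

92.8375 degrees


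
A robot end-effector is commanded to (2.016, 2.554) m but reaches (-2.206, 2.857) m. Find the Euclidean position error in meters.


dx = -2.206 - (2.016) = -4.2220, dy = 2.857 - (2.554) = 0.3030
err = sqrt(17.825284 + 0.091809) = 4.2329

4.2329 m


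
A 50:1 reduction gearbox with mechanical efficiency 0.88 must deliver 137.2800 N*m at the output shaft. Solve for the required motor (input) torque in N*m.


tau_in = tau_out / (N * eta) = 137.2800 / (50 * 0.88) = 3.1200

3.1200 N*m


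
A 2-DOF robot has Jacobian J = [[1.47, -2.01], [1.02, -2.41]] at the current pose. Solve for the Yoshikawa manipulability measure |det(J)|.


det(J) = 1.47*-2.41 - (-2.01)*(1.02) = -1.4925
|det(J)| = 1.4925

1.4925


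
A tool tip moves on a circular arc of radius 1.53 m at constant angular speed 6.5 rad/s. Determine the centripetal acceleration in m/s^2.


a_c = omega^2 * r = 6.5^2 * 1.53 = 64.6425

64.6425 m/s^2


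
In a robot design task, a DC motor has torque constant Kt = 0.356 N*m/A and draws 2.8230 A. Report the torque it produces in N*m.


tau = Kt * I = 0.356*2.8230 = 1.0050

1.0050 N*m


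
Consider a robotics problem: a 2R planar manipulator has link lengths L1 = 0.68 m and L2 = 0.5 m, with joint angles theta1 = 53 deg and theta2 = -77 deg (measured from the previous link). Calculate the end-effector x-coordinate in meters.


x = L1*cos(th1) + L2*cos(th1+th2) = 0.68*cos(53 deg) + 0.5*cos(-24 deg) = 0.8660

0.8660 m


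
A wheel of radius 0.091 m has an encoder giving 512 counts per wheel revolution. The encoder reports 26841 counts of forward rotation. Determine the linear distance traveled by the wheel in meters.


revs = 26841/512 = 52.423828
d = revs * 2*pi*r = 52.423828 * 2*pi*0.091 = 29.9744

29.9744 m


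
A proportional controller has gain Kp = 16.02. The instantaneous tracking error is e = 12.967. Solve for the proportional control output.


u_P = Kp * e = 16.02 * 12.967 = 207.7313

207.7313


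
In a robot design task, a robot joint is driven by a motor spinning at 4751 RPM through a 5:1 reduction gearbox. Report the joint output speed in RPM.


omega_joint = omega_motor / N = 4751 / 5 = 950.2000

950.2000 RPM


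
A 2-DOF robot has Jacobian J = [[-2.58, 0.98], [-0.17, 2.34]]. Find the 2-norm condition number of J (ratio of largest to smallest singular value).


JJ^T eigenvalues: trace(JJ^T) = 13.1213, det(JJ^T) = det(J)^2 = 34.46394436
s_max^2 = (13.1213 + sqrt(34.31273625))/2 = 9.48950371
s_min^2 = (13.1213 - sqrt(34.31273625))/2 = 3.63179629
kappa = s_max/s_min = sqrt(9.48950371/3.63179629) = 1.6164

1.6164


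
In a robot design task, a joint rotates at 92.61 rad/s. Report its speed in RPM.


RPM = 92.61 * 60/(2*pi) = 884.3604

884.3604 RPM


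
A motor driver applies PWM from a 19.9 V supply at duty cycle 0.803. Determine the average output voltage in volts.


V_avg = V_supply * D = 19.9*0.803 = 15.9797

15.9797 V


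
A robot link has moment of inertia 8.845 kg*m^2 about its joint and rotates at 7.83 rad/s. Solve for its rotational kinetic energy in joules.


KE = (1/2)*I*omega^2 = 0.5*8.845*7.83^2 = 271.1386

271.1386 J


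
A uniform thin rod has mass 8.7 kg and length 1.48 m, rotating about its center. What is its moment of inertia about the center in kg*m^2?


I = (1/12)*m*L^2 = (1/12)*8.7*1.48^2 = 1.5880

1.5880 kg*m^2


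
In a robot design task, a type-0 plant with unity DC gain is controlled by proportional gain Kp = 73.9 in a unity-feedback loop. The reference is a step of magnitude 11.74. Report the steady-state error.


e_ss = R/(1 + Kp) = 11.74/(1 + 73.9) = 11.74/74.9000 = 0.1567

0.1567


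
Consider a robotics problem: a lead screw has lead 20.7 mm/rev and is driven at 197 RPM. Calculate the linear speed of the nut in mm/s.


v = lead * (RPM/60) = 20.7*197/60 = 67.9650

67.9650 mm/s


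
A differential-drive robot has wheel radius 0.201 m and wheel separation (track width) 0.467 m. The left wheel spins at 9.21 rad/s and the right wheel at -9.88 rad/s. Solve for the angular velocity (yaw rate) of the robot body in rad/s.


omega = r*(wR - wL)/L = 0.201*(-9.88 - (9.21))/0.467 = -8.2165

-8.2165 rad/s


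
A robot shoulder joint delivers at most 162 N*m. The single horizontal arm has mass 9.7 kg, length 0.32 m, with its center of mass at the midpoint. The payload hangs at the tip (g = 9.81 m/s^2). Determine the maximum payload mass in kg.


tau_arm = m_arm*g*(L/2) = 9.7*9.81*0.32/2 = 15.2251 N*m
tau_payload = tau_max - tau_arm = 162 - 15.2251 = 146.7749
m_payload = tau_payload / (g*L) = 146.7749 / (9.81*0.32) = 46.7555

46.7555 kg


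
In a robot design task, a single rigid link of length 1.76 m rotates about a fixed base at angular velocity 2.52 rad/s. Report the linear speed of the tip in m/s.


v = L*omega = 1.76 * 2.52 = 4.4352

4.4352 m/s


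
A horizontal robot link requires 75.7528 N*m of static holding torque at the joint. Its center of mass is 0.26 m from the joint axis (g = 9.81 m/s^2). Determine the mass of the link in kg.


m = tau / (g*L) = 75.7528 / (9.81 * 0.26) = 29.7000

29.7000 kg


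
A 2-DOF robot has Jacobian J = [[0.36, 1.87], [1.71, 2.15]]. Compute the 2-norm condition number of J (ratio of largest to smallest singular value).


JJ^T eigenvalues: trace(JJ^T) = 11.1731, det(JJ^T) = det(J)^2 = 5.87432169
s_max^2 = (11.1731 + sqrt(101.34087685))/2 = 10.61996030
s_min^2 = (11.1731 - sqrt(101.34087685))/2 = 0.55313970
kappa = s_max/s_min = sqrt(10.61996030/0.55313970) = 4.3817

4.3817


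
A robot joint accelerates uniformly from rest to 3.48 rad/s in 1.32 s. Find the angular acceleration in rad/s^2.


alpha = delta_omega / t = 3.48 / 1.32 = 2.6364

2.6364 rad/s^2


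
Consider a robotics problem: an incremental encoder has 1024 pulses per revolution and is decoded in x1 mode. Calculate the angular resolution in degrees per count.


resolution = 360 / (PPR * 1) = 360 / 1024 = 0.3516

0.3516 degrees


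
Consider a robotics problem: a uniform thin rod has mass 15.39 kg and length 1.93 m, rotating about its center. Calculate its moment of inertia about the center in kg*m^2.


I = (1/12)*m*L^2 = (1/12)*15.39*1.93^2 = 4.7772

4.7772 kg*m^2


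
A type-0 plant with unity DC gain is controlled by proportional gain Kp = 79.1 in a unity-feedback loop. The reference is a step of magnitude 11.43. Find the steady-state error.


e_ss = R/(1 + Kp) = 11.43/(1 + 79.1) = 11.43/80.1000 = 0.1427

0.1427


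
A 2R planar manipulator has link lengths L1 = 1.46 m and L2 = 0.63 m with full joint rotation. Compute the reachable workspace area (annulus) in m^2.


r_max = L1 + L2 = 2.0900, r_min = |L1 - L2| = 0.8300
A = pi*(r_max^2 - r_min^2) = pi*(4.3681 - 0.6889) = 11.5585

11.5585 m^2


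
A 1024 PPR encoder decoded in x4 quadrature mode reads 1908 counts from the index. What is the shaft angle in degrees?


angle = counts * 360 / (PPR*4) = 1908 * 360 / 4096 = 167.6953

167.6953 degrees


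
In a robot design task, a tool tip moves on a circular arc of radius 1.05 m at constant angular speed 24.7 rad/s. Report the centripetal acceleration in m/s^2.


a_c = omega^2 * r = 24.7^2 * 1.05 = 640.5945

640.5945 m/s^2


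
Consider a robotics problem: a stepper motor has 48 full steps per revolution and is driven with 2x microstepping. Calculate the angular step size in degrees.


step = 360/(48*2) = 360/96 = 3.7500

3.7500 degrees


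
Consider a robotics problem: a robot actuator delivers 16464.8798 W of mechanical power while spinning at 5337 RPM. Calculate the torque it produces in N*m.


omega = 5337 * 2*pi/60 = 558.889333 rad/s
tau = P / omega = 16464.8798 / 558.889333 = 29.4600

29.4600 N*m


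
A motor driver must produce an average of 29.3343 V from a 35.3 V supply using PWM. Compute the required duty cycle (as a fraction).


D = V_avg/V_supply = 29.3343/35.3 = 0.8310

0.8310


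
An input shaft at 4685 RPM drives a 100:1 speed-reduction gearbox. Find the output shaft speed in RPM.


omega_out = omega_in / N = 4685 / 100 = 46.8500

46.8500 RPM


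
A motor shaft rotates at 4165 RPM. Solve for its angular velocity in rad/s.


omega = 4165 * 2*pi/60 = 436.1578

436.1578 rad/s


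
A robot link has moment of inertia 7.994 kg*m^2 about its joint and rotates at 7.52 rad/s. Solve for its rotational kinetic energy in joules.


KE = (1/2)*I*omega^2 = 0.5*7.994*7.52^2 = 226.0319

226.0319 J


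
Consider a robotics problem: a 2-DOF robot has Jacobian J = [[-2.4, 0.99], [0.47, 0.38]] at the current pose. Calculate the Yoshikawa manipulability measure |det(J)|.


det(J) = -2.4*0.38 - (0.99)*(0.47) = -1.3773
|det(J)| = 1.3773

1.3773


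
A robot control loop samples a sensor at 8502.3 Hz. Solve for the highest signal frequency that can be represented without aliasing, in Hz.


f_max = f_s/2 = 8502.3/2 = 4251.1500

4251.1500 Hz


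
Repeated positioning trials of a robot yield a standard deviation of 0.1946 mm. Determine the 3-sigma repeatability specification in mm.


repeatability = 3*sigma = 3*0.1946 = 0.5838

0.5838 mm


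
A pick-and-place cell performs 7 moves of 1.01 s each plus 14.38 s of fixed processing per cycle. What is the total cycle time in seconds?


T = 7*1.01 + 14.38 = 21.4500

21.4500 s


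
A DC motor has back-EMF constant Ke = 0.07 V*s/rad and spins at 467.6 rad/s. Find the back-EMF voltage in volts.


V_emf = Ke * omega = 0.07*467.6 = 32.7320

32.7320 V


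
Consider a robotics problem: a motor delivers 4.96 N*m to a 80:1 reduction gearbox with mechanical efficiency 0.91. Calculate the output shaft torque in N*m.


tau_out = tau_in * N * eta = 4.96 * 80 * 0.91 = 361.0880

361.0880 N*m


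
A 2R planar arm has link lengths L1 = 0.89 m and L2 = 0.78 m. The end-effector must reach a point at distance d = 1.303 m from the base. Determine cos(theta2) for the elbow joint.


cos(th2) = (d^2 - L1^2 - L2^2)/(2*L1*L2) = (1.303^2 - 0.89^2 - 0.78^2)/(2*0.89*0.78) = 0.2141

0.2141


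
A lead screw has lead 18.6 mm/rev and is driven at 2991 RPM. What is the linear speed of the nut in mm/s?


v = lead * (RPM/60) = 18.6*2991/60 = 927.2100

927.2100 mm/s


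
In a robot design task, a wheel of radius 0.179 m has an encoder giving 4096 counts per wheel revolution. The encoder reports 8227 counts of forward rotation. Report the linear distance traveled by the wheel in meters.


revs = 8227/4096 = 2.008545
d = revs * 2*pi*r = 2.008545 * 2*pi*0.179 = 2.2590

2.2590 m


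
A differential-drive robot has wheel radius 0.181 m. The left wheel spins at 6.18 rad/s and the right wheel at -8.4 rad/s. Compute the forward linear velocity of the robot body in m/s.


v = r*(wR + wL)/2 = 0.181*(-8.4 + 6.18)/2 = -0.2009

-0.2009 m/s


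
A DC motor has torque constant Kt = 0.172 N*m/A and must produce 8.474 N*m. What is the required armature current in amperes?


I = tau / Kt = 8.474/0.172 = 49.2674

49.2674 A


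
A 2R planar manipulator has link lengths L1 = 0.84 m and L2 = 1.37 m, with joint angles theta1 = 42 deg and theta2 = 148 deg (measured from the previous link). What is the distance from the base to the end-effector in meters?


x = L1*cos(th1) + L2*cos(th1+th2) = -0.724945
y = L1*sin(th1) + L2*sin(th1+th2) = 0.324172
d = sqrt(x^2 + y^2) = sqrt(0.525545 + 0.105087) = 0.7941

0.7941 m


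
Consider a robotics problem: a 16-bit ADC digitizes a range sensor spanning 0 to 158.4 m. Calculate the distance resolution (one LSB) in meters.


res = range / 2^n = 158.4/2^16 = 158.4/65536 = 0.0024

0.0024 m


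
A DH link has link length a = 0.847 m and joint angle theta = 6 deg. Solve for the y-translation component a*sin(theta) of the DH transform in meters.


a*sin(theta) = 0.847*sin(6 deg) = 0.0885

0.0885 m


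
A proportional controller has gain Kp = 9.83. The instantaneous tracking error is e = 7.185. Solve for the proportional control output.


u_P = Kp * e = 9.83 * 7.185 = 70.6285

70.6285


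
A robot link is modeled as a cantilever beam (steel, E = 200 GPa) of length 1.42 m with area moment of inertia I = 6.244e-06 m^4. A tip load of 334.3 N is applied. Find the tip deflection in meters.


delta = F*L^3/(3*E*I) = 334.3*1.42^3/(3*2.000e+11*6.244e-06)
      = 957.1971784/3746400 = 2.5550e-04

2.5550e-04 m


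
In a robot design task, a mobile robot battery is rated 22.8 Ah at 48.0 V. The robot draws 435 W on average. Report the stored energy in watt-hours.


E = capacity * V = 22.8*48.0 = 1094.4000

1094.4000 Wh


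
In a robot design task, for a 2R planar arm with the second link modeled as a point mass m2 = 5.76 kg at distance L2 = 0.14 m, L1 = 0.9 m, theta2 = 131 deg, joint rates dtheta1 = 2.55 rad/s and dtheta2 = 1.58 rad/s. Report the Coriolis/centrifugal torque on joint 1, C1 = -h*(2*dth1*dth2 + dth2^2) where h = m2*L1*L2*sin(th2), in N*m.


h = m2*L1*L2*sin(th2) = 5.76*0.9*0.14*sin(131 deg) = 0.547738
C1 = -h*(2*2.55*1.58 + 1.58^2) = -0.547738*10.5544 = -5.7810

-5.7810 N*m


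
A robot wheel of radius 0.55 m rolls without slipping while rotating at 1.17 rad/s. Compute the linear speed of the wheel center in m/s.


v = omega * r = 1.17 * 0.55 = 0.6435

0.6435 m/s


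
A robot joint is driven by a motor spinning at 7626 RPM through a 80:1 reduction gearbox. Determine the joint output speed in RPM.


omega_joint = omega_motor / N = 7626 / 80 = 95.3250

95.3250 RPM


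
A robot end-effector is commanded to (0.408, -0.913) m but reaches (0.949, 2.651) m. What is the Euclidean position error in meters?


dx = 0.949 - (0.408) = 0.5410, dy = 2.651 - (-0.913) = 3.5640
err = sqrt(0.292681 + 12.702096) = 3.6048

3.6048 m


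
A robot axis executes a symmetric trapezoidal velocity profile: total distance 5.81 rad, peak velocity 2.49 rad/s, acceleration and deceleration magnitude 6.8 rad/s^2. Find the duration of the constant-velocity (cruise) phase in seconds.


t_acc = v/a = 0.366176 s, d_acc = v^2/(2a) = 0.455890 rad each
d_cruise = 5.81 - 2*0.455890 = 4.898220 rad
t_cruise = d_cruise/v = 4.898220/2.49 = 1.9672

1.9672 s


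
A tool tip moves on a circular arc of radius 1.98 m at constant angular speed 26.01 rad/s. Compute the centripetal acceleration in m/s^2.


a_c = omega^2 * r = 26.01^2 * 1.98 = 1339.5098

1339.5098 m/s^2


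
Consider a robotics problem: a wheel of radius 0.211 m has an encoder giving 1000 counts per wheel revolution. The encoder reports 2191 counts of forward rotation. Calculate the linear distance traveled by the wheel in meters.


revs = 2191/1000 = 2.191000
d = revs * 2*pi*r = 2.191000 * 2*pi*0.211 = 2.9047

2.9047 m


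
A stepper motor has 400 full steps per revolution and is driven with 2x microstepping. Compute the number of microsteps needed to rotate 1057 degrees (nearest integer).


step_size = 360/(400*2) = 360/800 = 0.450000 deg
n = 1057/(360/800) = 1057*800/360 = 2348.8889 -> 2349

2349 steps


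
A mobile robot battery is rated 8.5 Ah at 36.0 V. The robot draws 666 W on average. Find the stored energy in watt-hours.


E = capacity * V = 8.5*36.0 = 306.0000

306.0000 Wh


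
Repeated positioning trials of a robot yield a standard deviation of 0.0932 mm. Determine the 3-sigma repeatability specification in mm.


repeatability = 3*sigma = 3*0.0932 = 0.2796

0.2796 mm


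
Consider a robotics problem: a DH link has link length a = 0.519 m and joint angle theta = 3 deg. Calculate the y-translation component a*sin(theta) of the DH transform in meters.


a*sin(theta) = 0.519*sin(3 deg) = 0.0272

0.0272 m


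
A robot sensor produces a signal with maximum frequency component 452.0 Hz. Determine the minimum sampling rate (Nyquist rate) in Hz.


f_s,min = 2*f_max = 2*452.0 = 904.0000

904.0000 Hz


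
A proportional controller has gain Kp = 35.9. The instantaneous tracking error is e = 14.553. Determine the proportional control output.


u_P = Kp * e = 35.9 * 14.553 = 522.4527

522.4527


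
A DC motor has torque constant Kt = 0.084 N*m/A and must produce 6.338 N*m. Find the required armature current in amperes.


I = tau / Kt = 6.338/0.084 = 75.4524

75.4524 A


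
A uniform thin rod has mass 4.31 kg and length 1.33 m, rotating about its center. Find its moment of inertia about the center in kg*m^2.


I = (1/12)*m*L^2 = (1/12)*4.31*1.33^2 = 0.6353

0.6353 kg*m^2


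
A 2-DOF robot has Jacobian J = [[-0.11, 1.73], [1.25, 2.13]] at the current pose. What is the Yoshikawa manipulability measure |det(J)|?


det(J) = -0.11*2.13 - (1.73)*(1.25) = -2.3968
|det(J)| = 2.3968

2.3968


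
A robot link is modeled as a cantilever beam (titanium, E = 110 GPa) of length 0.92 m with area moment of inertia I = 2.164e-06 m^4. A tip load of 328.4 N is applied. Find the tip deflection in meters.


delta = F*L^3/(3*E*I) = 328.4*0.92^3/(3*1.100e+11*2.164e-06)
      = 255.7211392/714120 = 3.5809e-04

3.5809e-04 m


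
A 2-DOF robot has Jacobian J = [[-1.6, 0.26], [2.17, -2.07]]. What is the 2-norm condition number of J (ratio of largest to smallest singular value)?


JJ^T eigenvalues: trace(JJ^T) = 11.6214, det(JJ^T) = det(J)^2 = 7.55040484
s_max^2 = (11.6214 + sqrt(104.85531860))/2 = 10.93064430
s_min^2 = (11.6214 - sqrt(104.85531860))/2 = 0.69075570
kappa = s_max/s_min = sqrt(10.93064430/0.69075570) = 3.9780

3.9780


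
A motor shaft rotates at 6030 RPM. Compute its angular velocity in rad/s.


omega = 6030 * 2*pi/60 = 631.4601

631.4601 rad/s


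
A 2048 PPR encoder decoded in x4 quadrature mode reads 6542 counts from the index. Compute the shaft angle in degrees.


angle = counts * 360 / (PPR*4) = 6542 * 360 / 8192 = 287.4902

287.4902 degrees


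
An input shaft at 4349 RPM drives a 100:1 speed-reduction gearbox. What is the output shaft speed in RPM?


omega_out = omega_in / N = 4349 / 100 = 43.4900

43.4900 RPM


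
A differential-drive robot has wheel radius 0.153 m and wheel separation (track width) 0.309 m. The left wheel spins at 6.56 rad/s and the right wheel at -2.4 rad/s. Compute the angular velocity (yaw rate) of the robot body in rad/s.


omega = r*(wR - wL)/L = 0.153*(-2.4 - (6.56))/0.309 = -4.4365

-4.4365 rad/s


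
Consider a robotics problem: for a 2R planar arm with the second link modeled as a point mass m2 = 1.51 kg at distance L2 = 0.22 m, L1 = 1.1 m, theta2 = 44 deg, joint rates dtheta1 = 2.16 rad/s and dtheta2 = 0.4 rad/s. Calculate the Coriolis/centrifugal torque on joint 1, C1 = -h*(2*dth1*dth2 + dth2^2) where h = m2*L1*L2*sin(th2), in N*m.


h = m2*L1*L2*sin(th2) = 1.51*1.1*0.22*sin(44 deg) = 0.253842
C1 = -h*(2*2.16*0.4 + 0.4^2) = -0.253842*1.8880 = -0.4793

-0.4793 N*m


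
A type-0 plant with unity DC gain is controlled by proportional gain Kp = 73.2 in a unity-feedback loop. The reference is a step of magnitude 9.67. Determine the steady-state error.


e_ss = R/(1 + Kp) = 9.67/(1 + 73.2) = 9.67/74.2000 = 0.1303

0.1303


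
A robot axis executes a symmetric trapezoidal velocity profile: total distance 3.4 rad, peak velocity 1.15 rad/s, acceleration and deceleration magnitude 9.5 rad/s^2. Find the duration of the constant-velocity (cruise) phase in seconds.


t_acc = v/a = 0.121053 s, d_acc = v^2/(2a) = 0.069605 rad each
d_cruise = 3.4 - 2*0.069605 = 3.260790 rad
t_cruise = d_cruise/v = 3.260790/1.15 = 2.8355

2.8355 s


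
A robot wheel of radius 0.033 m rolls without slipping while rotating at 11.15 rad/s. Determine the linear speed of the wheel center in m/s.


v = omega * r = 11.15 * 0.033 = 0.3680

0.3680 m/s


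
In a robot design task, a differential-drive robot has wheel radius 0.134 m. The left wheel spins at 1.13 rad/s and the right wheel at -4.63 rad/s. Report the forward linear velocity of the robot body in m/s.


v = r*(wR + wL)/2 = 0.134*(-4.63 + 1.13)/2 = -0.2345

-0.2345 m/s


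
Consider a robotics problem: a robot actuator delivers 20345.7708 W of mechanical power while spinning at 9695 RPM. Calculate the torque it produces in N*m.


omega = 9695 * 2*pi/60 = 1015.258026 rad/s
tau = P / omega = 20345.7708 / 1015.258026 = 20.0400

20.0400 N*m


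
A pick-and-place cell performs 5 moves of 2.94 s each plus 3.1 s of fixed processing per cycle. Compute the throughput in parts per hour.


T_cycle = 5*2.94 + 3.1 = 17.8000 s
rate = 3600/T = 202.2472

202.2472 parts/hour


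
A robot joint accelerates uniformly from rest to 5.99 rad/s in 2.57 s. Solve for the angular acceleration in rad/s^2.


alpha = delta_omega / t = 5.99 / 2.57 = 2.3307

2.3307 rad/s^2


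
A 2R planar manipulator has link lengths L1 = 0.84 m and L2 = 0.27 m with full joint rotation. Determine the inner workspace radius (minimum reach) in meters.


r_min = |L1 - L2| = |0.84 - 0.27| = 0.5700

0.5700 m


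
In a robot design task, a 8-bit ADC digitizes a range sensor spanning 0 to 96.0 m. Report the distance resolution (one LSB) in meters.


res = range / 2^n = 96.0/2^8 = 96.0/256 = 0.3750

0.3750 m


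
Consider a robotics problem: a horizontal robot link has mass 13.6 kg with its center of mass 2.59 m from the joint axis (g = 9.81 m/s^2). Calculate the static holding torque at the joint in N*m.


tau = m*g*L = 13.6 * 9.81 * 2.59 = 345.5474

345.5474 N*m


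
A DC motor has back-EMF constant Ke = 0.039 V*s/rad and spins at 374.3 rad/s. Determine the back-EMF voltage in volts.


V_emf = Ke * omega = 0.039*374.3 = 14.5977

14.5977 V


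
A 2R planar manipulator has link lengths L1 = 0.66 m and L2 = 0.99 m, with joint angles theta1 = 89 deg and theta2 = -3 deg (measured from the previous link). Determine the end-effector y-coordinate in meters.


y = L1*sin(th1) + L2*sin(th1+th2) = 0.66*sin(89 deg) + 0.99*sin(86 deg) = 1.6475

1.6475 m


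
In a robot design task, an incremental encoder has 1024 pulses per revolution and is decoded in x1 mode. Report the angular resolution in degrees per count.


resolution = 360 / (PPR * 1) = 360 / 1024 = 0.3516

0.3516 degrees


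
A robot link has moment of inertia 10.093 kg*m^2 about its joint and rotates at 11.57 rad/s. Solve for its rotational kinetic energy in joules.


KE = (1/2)*I*omega^2 = 0.5*10.093*11.57^2 = 675.5492

675.5492 J


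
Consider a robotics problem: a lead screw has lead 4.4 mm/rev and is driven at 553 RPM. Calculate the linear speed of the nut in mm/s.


v = lead * (RPM/60) = 4.4*553/60 = 40.5533

40.5533 mm/s


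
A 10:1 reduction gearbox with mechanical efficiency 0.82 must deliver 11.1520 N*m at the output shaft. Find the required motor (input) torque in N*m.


tau_in = tau_out / (N * eta) = 11.1520 / (10 * 0.82) = 1.3600

1.3600 N*m


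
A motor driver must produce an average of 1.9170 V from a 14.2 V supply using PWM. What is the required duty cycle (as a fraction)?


D = V_avg/V_supply = 1.9170/14.2 = 0.1350

0.1350


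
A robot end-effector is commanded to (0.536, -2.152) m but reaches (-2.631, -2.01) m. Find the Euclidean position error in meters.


dx = -2.631 - (0.536) = -3.1670, dy = -2.01 - (-2.152) = 0.1420
err = sqrt(10.029889 + 0.020164) = 3.1702

3.1702 m


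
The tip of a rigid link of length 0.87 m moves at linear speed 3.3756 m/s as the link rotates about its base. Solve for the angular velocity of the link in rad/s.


omega = v / L = 3.3756 / 0.87 = 3.8800

3.8800 rad/s
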